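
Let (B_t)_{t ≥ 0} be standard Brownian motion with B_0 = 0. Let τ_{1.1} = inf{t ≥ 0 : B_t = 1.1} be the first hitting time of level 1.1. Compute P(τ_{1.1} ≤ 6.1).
P(τ_{1.1} ≤ 6.1) = 2(1 − Φ(1.1/√6.1)) = 2(1 − Φ(0.4454)) ≈ 0.6560

By the reflection principle for standard BM, P(τ_b ≤ t) = 2 · P(B_t ≥ b). Since B_t ~ N(0, t), P(B_t ≥ 1.1) = 1 − Φ(1.1/√t) = 1 − Φ(1.1/√6.1) = 1 − Φ(0.4454) ≈ 0.32802. Doubling: P(τ_{1.1} ≤ 6.1) ≈ 2 · 0.32802 = 0.65604 ≈ 0.6560.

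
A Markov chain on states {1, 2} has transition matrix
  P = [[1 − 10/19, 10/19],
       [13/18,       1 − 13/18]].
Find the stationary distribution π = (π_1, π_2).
π_1 = 247/427, π_2 = 180/427

Solve πP = π with π_1 + π_2 = 1. From πP = π: π_1 · (1 − 10/19) + π_2 · 13/18 = π_1 ⇒ π_2 · 13/18 = π_1 · 10/19 ⇒ π_2/π_1 = (10/19)/(13/18) = 180/247. Together with π_1 + π_2 = 1:
  π_1 = (13/18)/(10/19 + 13/18) = (13/18)/(427/342) = 247/427,
  π_2 = (10/19)/(10/19 + 13/18) = (10/19)/(427/342) = 180/427.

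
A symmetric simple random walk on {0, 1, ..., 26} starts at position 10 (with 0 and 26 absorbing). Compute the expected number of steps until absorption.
E[τ | X_0 = 10] = 160

Let v_k = E[τ | X_0 = k]. Boundary: v_0 = v_26 = 0. Recurrence: v_k = 1 + (v_{k-1} + v_{k+1})/2 for 1 ≤ k ≤ 25. The particular solution to v_k − (v_{k-1} + v_{k+1})/2 = 1 is v_k = −k^2. Adding homogeneous solution A + B k and matching boundaries gives v_k = k (26 − k). Substituting k = 10: v_10 = 10 · 16 = 160.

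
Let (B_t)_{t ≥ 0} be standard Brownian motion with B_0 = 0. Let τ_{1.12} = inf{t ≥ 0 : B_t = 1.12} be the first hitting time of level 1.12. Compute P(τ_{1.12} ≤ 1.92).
P(τ_{1.12} ≤ 1.92) = 2(1 − Φ(1.12/√1.92)) = 2(1 − Φ(0.8083)) ≈ 0.4189

By the reflection principle for standard BM, P(τ_b ≤ t) = 2 · P(B_t ≥ b). Since B_t ~ N(0, t), P(B_t ≥ 1.12) = 1 − Φ(1.12/√t) = 1 − Φ(1.12/√1.92) = 1 − Φ(0.8083) ≈ 0.20946. Doubling: P(τ_{1.12} ≤ 1.92) ≈ 2 · 0.20946 = 0.41892 ≈ 0.4189.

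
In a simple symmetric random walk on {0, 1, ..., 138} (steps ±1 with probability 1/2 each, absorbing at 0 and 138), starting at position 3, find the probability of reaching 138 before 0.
P(hit 138 before 0) = 3/138 = 1/46

Let u_k = P(hit 138 before 0 | start at k). Then u_0 = 0, u_138 = 1, and u_k = u_{k-1}/2 + u_{k+1}/2 for 1 ≤ k ≤ 137. This harmonic recurrence is solved by u_k = k/138, giving u_3 = 3/138 = 1/46.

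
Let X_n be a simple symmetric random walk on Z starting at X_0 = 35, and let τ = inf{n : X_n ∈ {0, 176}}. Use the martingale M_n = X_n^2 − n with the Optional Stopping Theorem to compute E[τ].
E[τ] = 4935

M_n = X_n^2 − n is a martingale (since E[X_{n+1}^2 | F_n] = X_n^2 + 1). By OST (τ has finite mean in a bounded region), E[M_τ] = E[M_0] = X_0^2 − 0 = 35^2 = 1225. Also E[M_τ] = E[X_τ^2] − E[τ]. The walk exits at 0 or 176, with P(hit 176 first) = 35/176, so E[X_τ^2] = 176^2 · 35/176 + 0 = 6160. Thus E[τ] = E[X_τ^2] − E[M_τ] = 6160 − 1225 = 4935 = 35(176 − 35) = 4935.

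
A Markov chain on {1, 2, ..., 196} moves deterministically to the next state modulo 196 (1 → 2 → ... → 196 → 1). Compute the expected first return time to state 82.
E[T_82 | X_0 = 82] = 196

The chain cycles deterministically, so starting at state 82 it returns in exactly 196 steps. Equivalently, the stationary distribution is uniform π_j = 1/196 for every state j, so by Kac's formula E[T_82] = 1/π_82 = 196.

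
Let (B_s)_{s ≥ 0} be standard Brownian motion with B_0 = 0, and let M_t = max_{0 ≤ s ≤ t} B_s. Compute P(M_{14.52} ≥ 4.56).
P(M_{14.52} ≥ 4.56) = 2·P(B_{14.52} ≥ 4.56) = 2(1 − Φ(4.56/√14.52)) ≈ 0.2314

By the reflection principle for Brownian motion, P(M_t ≥ a) = 2 · P(B_t ≥ a) for a ≥ 0. Since B_t ~ N(0, t), P(B_t ≥ 4.56) = 1 − Φ(4.56/√t) = 1 − Φ(4.56/√14.52) = 1 − Φ(1.1967). So
  P(M_{14.52} ≥ 4.56) = 2(1 − Φ(1.1967)) ≈ 0.2314.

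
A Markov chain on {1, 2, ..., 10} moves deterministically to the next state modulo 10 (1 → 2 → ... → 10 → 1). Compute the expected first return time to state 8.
E[T_8 | X_0 = 8] = 10

The chain cycles deterministically, so starting at state 8 it returns in exactly 10 steps. Equivalently, the stationary distribution is uniform π_j = 1/10 for every state j, so by Kac's formula E[T_8] = 1/π_8 = 10.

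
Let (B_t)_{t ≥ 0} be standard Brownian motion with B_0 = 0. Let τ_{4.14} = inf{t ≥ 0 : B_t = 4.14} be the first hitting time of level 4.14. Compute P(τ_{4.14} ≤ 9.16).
P(τ_{4.14} ≤ 9.16) = 2(1 − Φ(4.14/√9.16)) = 2(1 − Φ(1.3679)) ≈ 0.1713

By the reflection principle for standard BM, P(τ_b ≤ t) = 2 · P(B_t ≥ b). Since B_t ~ N(0, t), P(B_t ≥ 4.14) = 1 − Φ(4.14/√t) = 1 − Φ(4.14/√9.16) = 1 − Φ(1.3679) ≈ 0.08567. Doubling: P(τ_{4.14} ≤ 9.16) ≈ 2 · 0.08567 = 0.17134 ≈ 0.1713.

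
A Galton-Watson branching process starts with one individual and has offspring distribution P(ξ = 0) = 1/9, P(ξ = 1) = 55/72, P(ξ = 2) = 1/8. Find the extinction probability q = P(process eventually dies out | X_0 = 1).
q = 8/9

The pgf is f(s) = 1/9 + 55/72·s + 1/8·s². The extinction probability q is the smallest fixed point of f in [0, 1]. Setting s = f(s):
  1/8·s² + (55/72 − 1)·s + 1/9 = 0
  1/8·s² − (1/9 + 1/8)·s + 1/9 = 0
which factors as (s − 1)·(1/8·s − 1/9) = 0, giving roots s = 1 and s = (1/9)/(1/8) = 8/9.
Mean offspring μ = 55/72 + 2·1/8 = 73/72 > 1 (supercritical), so q < 1. The extinction probability is the smaller root: q = (1/9)/(1/8) = 8/9.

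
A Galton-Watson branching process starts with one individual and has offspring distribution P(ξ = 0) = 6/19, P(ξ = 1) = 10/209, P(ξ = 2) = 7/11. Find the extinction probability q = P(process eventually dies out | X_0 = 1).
q = 66/133

The pgf is f(s) = 6/19 + 10/209·s + 7/11·s². The extinction probability q is the smallest fixed point of f in [0, 1]. Setting s = f(s):
  7/11·s² + (10/209 − 1)·s + 6/19 = 0
  7/11·s² − (6/19 + 7/11)·s + 6/19 = 0
which factors as (s − 1)·(7/11·s − 6/19) = 0, giving roots s = 1 and s = (6/19)/(7/11) = 66/133.
Mean offspring μ = 10/209 + 2·7/11 = 276/209 > 1 (supercritical), so q < 1. The extinction probability is the smaller root: q = (6/19)/(7/11) = 66/133.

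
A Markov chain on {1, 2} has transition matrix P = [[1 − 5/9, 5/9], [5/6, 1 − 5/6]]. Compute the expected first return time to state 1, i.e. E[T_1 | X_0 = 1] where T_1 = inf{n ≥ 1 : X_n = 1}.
E[T_1 | X_0 = 1] = 1/π_1 = 5/3

For an irreducible recurrent Markov chain with stationary distribution π, E[T_i | X_0 = i] = 1/π_i (Kac's formula). Here π_1 = (5/6)/(5/9 + 5/6) = (5/6)/(25/18) = 3/5, so E[T_1 | X_0 = 1] = 1/π_1 = (5/9 + 5/6)/(5/6) = (25/18)/(5/6) = 5/3.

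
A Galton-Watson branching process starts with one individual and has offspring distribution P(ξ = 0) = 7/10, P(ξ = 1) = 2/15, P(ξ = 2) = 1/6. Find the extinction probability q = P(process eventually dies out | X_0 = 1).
q = 1

Mean offspring μ = 0·7/10 + 1·2/15 + 2·1/6 = 7/15 ≤ 1. For μ ≤ 1 with offspring not concentrated at 1, the Galton-Watson process goes extinct almost surely, so q = 1.
(Algebraic check: The pgf is f(s) = 7/10 + 2/15·s + 1/6·s². The extinction probability q is the smallest fixed point of f in [0, 1]. Setting s = f(s):
  1/6·s² + (2/15 − 1)·s + 7/10 = 0
  1/6·s² − (7/10 + 1/6)·s + 7/10 = 0
which factors as (s − 1)·(1/6·s − 7/10) = 0, giving roots s = 1 and s = (7/10)/(1/6) = 21/5. Since 21/5 ≥ 1, the smallest root in [0, 1] is s = 1.)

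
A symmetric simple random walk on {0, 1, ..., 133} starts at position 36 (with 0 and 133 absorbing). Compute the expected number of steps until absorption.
E[τ | X_0 = 36] = 3492

Let v_k = E[τ | X_0 = k]. Boundary: v_0 = v_133 = 0. Recurrence: v_k = 1 + (v_{k-1} + v_{k+1})/2 for 1 ≤ k ≤ 132. The particular solution to v_k − (v_{k-1} + v_{k+1})/2 = 1 is v_k = −k^2. Adding homogeneous solution A + B k and matching boundaries gives v_k = k (133 − k). Substituting k = 36: v_36 = 36 · 97 = 3492.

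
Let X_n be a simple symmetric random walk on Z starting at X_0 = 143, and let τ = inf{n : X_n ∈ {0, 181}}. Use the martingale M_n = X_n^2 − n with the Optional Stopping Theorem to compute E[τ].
E[τ] = 5434

M_n = X_n^2 − n is a martingale (since E[X_{n+1}^2 | F_n] = X_n^2 + 1). By OST (τ has finite mean in a bounded region), E[M_τ] = E[M_0] = X_0^2 − 0 = 143^2 = 20449. Also E[M_τ] = E[X_τ^2] − E[τ]. The walk exits at 0 or 181, with P(hit 181 first) = 143/181, so E[X_τ^2] = 181^2 · 143/181 + 0 = 25883. Thus E[τ] = E[X_τ^2] − E[M_τ] = 25883 − 20449 = 5434 = 143(181 − 143) = 5434.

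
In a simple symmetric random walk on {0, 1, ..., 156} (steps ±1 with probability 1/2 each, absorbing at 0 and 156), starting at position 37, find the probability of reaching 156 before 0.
P(hit 156 before 0) = 37/156

Let u_k = P(hit 156 before 0 | start at k). Then u_0 = 0, u_156 = 1, and u_k = u_{k-1}/2 + u_{k+1}/2 for 1 ≤ k ≤ 155. This harmonic recurrence is solved by u_k = k/156, giving u_37 = 37/156.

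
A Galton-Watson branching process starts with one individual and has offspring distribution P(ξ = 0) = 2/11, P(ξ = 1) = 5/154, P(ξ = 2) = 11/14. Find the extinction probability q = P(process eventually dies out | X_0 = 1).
q = 28/121

The pgf is f(s) = 2/11 + 5/154·s + 11/14·s². The extinction probability q is the smallest fixed point of f in [0, 1]. Setting s = f(s):
  11/14·s² + (5/154 − 1)·s + 2/11 = 0
  11/14·s² − (2/11 + 11/14)·s + 2/11 = 0
which factors as (s − 1)·(11/14·s − 2/11) = 0, giving roots s = 1 and s = (2/11)/(11/14) = 28/121.
Mean offspring μ = 5/154 + 2·11/14 = 247/154 > 1 (supercritical), so q < 1. The extinction probability is the smaller root: q = (2/11)/(11/14) = 28/121.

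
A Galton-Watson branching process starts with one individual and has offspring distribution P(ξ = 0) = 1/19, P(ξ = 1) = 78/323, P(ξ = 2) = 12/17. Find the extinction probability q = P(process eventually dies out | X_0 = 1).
q = 17/228

The pgf is f(s) = 1/19 + 78/323·s + 12/17·s². The extinction probability q is the smallest fixed point of f in [0, 1]. Setting s = f(s):
  12/17·s² + (78/323 − 1)·s + 1/19 = 0
  12/17·s² − (1/19 + 12/17)·s + 1/19 = 0
which factors as (s − 1)·(12/17·s − 1/19) = 0, giving roots s = 1 and s = (1/19)/(12/17) = 17/228.
Mean offspring μ = 78/323 + 2·12/17 = 534/323 > 1 (supercritical), so q < 1. The extinction probability is the smaller root: q = (1/19)/(12/17) = 17/228.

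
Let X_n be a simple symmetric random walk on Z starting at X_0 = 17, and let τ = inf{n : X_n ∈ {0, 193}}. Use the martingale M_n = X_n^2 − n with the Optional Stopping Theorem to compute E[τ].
E[τ] = 2992

M_n = X_n^2 − n is a martingale (since E[X_{n+1}^2 | F_n] = X_n^2 + 1). By OST (τ has finite mean in a bounded region), E[M_τ] = E[M_0] = X_0^2 − 0 = 17^2 = 289. Also E[M_τ] = E[X_τ^2] − E[τ]. The walk exits at 0 or 193, with P(hit 193 first) = 17/193, so E[X_τ^2] = 193^2 · 17/193 + 0 = 3281. Thus E[τ] = E[X_τ^2] − E[M_τ] = 3281 − 289 = 2992 = 17(193 − 17) = 2992.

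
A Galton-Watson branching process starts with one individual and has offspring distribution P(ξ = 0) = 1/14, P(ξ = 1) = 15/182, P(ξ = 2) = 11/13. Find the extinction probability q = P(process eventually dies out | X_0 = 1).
q = 13/154

The pgf is f(s) = 1/14 + 15/182·s + 11/13·s². The extinction probability q is the smallest fixed point of f in [0, 1]. Setting s = f(s):
  11/13·s² + (15/182 − 1)·s + 1/14 = 0
  11/13·s² − (1/14 + 11/13)·s + 1/14 = 0
which factors as (s − 1)·(11/13·s − 1/14) = 0, giving roots s = 1 and s = (1/14)/(11/13) = 13/154.
Mean offspring μ = 15/182 + 2·11/13 = 323/182 > 1 (supercritical), so q < 1. The extinction probability is the smaller root: q = (1/14)/(11/13) = 13/154.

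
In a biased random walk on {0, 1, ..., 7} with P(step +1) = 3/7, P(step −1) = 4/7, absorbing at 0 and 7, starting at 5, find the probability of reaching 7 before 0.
P(hit 7 before 0) = (1 − (4/3)^5) / (1 − (4/3)^7) = 7029/14197

Let u_k denote P(reach 7 before 0 | start at k). Boundary: u_0 = 0, u_7 = 1. Recurrence: u_k = 3/7·u_{k+1} + 4/7·u_{k-1} for 1 ≤ k ≤ 6. Try u_k = A + B·r^k with r = q/p = (4/7)/(3/7) = 4/3. Substitution satisfies the recurrence; boundary conditions give:
  u_k = (1 − r^k) / (1 − r^N) = (1 − (4/3)^5) / (1 − (4/3)^7) = 7029/14197.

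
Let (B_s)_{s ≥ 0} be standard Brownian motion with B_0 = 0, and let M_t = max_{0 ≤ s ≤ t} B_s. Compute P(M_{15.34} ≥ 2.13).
P(M_{15.34} ≥ 2.13) = 2·P(B_{15.34} ≥ 2.13) = 2(1 − Φ(2.13/√15.34)) ≈ 0.5866

By the reflection principle for Brownian motion, P(M_t ≥ a) = 2 · P(B_t ≥ a) for a ≥ 0. Since B_t ~ N(0, t), P(B_t ≥ 2.13) = 1 − Φ(2.13/√t) = 1 − Φ(2.13/√15.34) = 1 − Φ(0.5438). So
  P(M_{15.34} ≥ 2.13) = 2(1 − Φ(0.5438)) ≈ 0.5866.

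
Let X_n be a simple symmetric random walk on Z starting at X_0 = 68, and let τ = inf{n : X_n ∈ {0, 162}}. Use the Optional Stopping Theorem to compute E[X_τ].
E[X_τ] = 68

X_n is a martingale and τ is a bounded-mean stopping time (indeed τ is finite a.s. with bounded expectation since the walk is in a bounded region). By the OST, E[X_τ] = E[X_0] = 68. Equivalently: E[X_τ] = 162 · P(hit 162 first) + 0 · P(hit 0 first) = 162 · (68/162) = 68.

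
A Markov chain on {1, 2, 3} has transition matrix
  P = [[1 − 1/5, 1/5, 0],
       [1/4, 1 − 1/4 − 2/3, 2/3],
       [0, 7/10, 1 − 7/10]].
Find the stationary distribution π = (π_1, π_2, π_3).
π = (105/269, 84/269, 80/269)

This is a birth-death chain on three states, which satisfies detailed balance: π_1 · P_{12} = π_2 · P_{21} and π_2 · P_{23} = π_3 · P_{32}.
From π_1 · 1/5 = π_2 · 1/4: π_2/π_1 = (1/5)/(1/4) = 4/5.
From π_2 · 2/3 = π_3 · 7/10: π_3/π_2 = (2/3)/(7/10) = 20/21.
Take π_1 proportional to 1; then unnormalized π = (1, 4/5, 16/21). Normalize by dividing by the sum 269/105:
  π = (105/269, 84/269, 80/269).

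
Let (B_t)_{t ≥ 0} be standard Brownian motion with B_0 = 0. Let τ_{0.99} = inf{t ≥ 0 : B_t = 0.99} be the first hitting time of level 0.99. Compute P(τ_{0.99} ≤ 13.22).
P(τ_{0.99} ≤ 13.22) = 2(1 − Φ(0.99/√13.22)) = 2(1 − Φ(0.2723)) ≈ 0.7854

By the reflection principle for standard BM, P(τ_b ≤ t) = 2 · P(B_t ≥ b). Since B_t ~ N(0, t), P(B_t ≥ 0.99) = 1 − Φ(0.99/√t) = 1 − Φ(0.99/√13.22) = 1 − Φ(0.2723) ≈ 0.39270. Doubling: P(τ_{0.99} ≤ 13.22) ≈ 2 · 0.39270 = 0.78540 ≈ 0.7854.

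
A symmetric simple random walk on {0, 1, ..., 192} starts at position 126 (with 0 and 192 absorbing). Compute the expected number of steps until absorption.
E[τ | X_0 = 126] = 8316

Let v_k = E[τ | X_0 = k]. Boundary: v_0 = v_192 = 0. Recurrence: v_k = 1 + (v_{k-1} + v_{k+1})/2 for 1 ≤ k ≤ 191. The particular solution to v_k − (v_{k-1} + v_{k+1})/2 = 1 is v_k = −k^2. Adding homogeneous solution A + B k and matching boundaries gives v_k = k (192 − k). Substituting k = 126: v_126 = 126 · 66 = 8316.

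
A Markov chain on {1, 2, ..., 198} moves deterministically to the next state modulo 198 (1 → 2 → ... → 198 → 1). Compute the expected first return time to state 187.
E[T_187 | X_0 = 187] = 198

The chain cycles deterministically, so starting at state 187 it returns in exactly 198 steps. Equivalently, the stationary distribution is uniform π_j = 1/198 for every state j, so by Kac's formula E[T_187] = 1/π_187 = 198.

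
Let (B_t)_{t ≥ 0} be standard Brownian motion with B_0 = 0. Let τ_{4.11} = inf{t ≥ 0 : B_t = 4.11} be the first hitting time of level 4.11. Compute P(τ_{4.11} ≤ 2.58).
P(τ_{4.11} ≤ 2.58) = 2(1 − Φ(4.11/√2.58)) = 2(1 − Φ(2.5588)) ≈ 0.0105

By the reflection principle for standard BM, P(τ_b ≤ t) = 2 · P(B_t ≥ b). Since B_t ~ N(0, t), P(B_t ≥ 4.11) = 1 − Φ(4.11/√t) = 1 − Φ(4.11/√2.58) = 1 − Φ(2.5588) ≈ 0.00525. Doubling: P(τ_{4.11} ≤ 2.58) ≈ 2 · 0.00525 = 0.01050 ≈ 0.0105.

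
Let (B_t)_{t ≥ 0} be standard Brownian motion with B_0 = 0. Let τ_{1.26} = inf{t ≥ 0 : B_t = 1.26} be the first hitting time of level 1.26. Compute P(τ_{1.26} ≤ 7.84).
P(τ_{1.26} ≤ 7.84) = 2(1 − Φ(1.26/√7.84)) = 2(1 − Φ(0.4500)) ≈ 0.6527

By the reflection principle for standard BM, P(τ_b ≤ t) = 2 · P(B_t ≥ b). Since B_t ~ N(0, t), P(B_t ≥ 1.26) = 1 − Φ(1.26/√t) = 1 − Φ(1.26/√7.84) = 1 − Φ(0.4500) ≈ 0.32636. Doubling: P(τ_{1.26} ≤ 7.84) ≈ 2 · 0.32636 = 0.65272 ≈ 0.6527.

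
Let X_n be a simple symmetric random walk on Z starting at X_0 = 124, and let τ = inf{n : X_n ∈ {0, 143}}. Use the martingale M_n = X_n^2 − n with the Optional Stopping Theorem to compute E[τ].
E[τ] = 2356

M_n = X_n^2 − n is a martingale (since E[X_{n+1}^2 | F_n] = X_n^2 + 1). By OST (τ has finite mean in a bounded region), E[M_τ] = E[M_0] = X_0^2 − 0 = 124^2 = 15376. Also E[M_τ] = E[X_τ^2] − E[τ]. The walk exits at 0 or 143, with P(hit 143 first) = 124/143, so E[X_τ^2] = 143^2 · 124/143 + 0 = 17732. Thus E[τ] = E[X_τ^2] − E[M_τ] = 17732 − 15376 = 2356 = 124(143 − 124) = 2356.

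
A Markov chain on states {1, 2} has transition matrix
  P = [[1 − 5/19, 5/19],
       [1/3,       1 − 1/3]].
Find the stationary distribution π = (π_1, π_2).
π_1 = 19/34, π_2 = 15/34

Solve πP = π with π_1 + π_2 = 1. From πP = π: π_1 · (1 − 5/19) + π_2 · 1/3 = π_1 ⇒ π_2 · 1/3 = π_1 · 5/19 ⇒ π_2/π_1 = (5/19)/(1/3) = 15/19. Together with π_1 + π_2 = 1:
  π_1 = (1/3)/(5/19 + 1/3) = (1/3)/(34/57) = 19/34,
  π_2 = (5/19)/(5/19 + 1/3) = (5/19)/(34/57) = 15/34.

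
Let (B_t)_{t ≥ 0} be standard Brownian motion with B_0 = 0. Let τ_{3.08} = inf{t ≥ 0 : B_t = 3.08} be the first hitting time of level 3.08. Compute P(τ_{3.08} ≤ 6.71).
P(τ_{3.08} ≤ 6.71) = 2(1 − Φ(3.08/√6.71)) = 2(1 − Φ(1.1890)) ≈ 0.2344

By the reflection principle for standard BM, P(τ_b ≤ t) = 2 · P(B_t ≥ b). Since B_t ~ N(0, t), P(B_t ≥ 3.08) = 1 − Φ(3.08/√t) = 1 − Φ(3.08/√6.71) = 1 − Φ(1.1890) ≈ 0.11722. Doubling: P(τ_{3.08} ≤ 6.71) ≈ 2 · 0.11722 = 0.23444 ≈ 0.2344.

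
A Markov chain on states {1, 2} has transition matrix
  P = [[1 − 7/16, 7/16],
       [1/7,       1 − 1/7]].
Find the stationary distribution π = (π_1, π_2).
π_1 = 16/65, π_2 = 49/65

Solve πP = π with π_1 + π_2 = 1. From πP = π: π_1 · (1 − 7/16) + π_2 · 1/7 = π_1 ⇒ π_2 · 1/7 = π_1 · 7/16 ⇒ π_2/π_1 = (7/16)/(1/7) = 49/16. Together with π_1 + π_2 = 1:
  π_1 = (1/7)/(7/16 + 1/7) = (1/7)/(65/112) = 16/65,
  π_2 = (7/16)/(7/16 + 1/7) = (7/16)/(65/112) = 49/65.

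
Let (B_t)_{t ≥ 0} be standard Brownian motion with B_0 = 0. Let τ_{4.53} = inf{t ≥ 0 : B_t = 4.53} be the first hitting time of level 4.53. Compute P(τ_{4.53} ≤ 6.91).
P(τ_{4.53} ≤ 6.91) = 2(1 − Φ(4.53/√6.91)) = 2(1 − Φ(1.7233)) ≈ 0.0848

By the reflection principle for standard BM, P(τ_b ≤ t) = 2 · P(B_t ≥ b). Since B_t ~ N(0, t), P(B_t ≥ 4.53) = 1 − Φ(4.53/√t) = 1 − Φ(4.53/√6.91) = 1 − Φ(1.7233) ≈ 0.04242. Doubling: P(τ_{4.53} ≤ 6.91) ≈ 2 · 0.04242 = 0.08484 ≈ 0.0848.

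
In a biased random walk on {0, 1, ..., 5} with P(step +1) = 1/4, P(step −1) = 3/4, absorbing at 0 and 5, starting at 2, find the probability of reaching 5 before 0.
P(hit 5 before 0) = (1 − (3)^2) / (1 − (3)^5) = 4/121

Let u_k denote P(reach 5 before 0 | start at k). Boundary: u_0 = 0, u_5 = 1. Recurrence: u_k = 1/4·u_{k+1} + 3/4·u_{k-1} for 1 ≤ k ≤ 4. Try u_k = A + B·r^k with r = q/p = (3/4)/(1/4) = 3. Substitution satisfies the recurrence; boundary conditions give:
  u_k = (1 − r^k) / (1 − r^N) = (1 − (3)^2) / (1 − (3)^5) = 4/121.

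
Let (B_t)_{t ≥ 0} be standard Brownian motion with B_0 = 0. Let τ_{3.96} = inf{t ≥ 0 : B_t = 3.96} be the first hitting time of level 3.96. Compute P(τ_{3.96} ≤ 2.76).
P(τ_{3.96} ≤ 2.76) = 2(1 − Φ(3.96/√2.76)) = 2(1 − Φ(2.3836)) ≈ 0.0171

By the reflection principle for standard BM, P(τ_b ≤ t) = 2 · P(B_t ≥ b). Since B_t ~ N(0, t), P(B_t ≥ 3.96) = 1 − Φ(3.96/√t) = 1 − Φ(3.96/√2.76) = 1 − Φ(2.3836) ≈ 0.00857. Doubling: P(τ_{3.96} ≤ 2.76) ≈ 2 · 0.00857 = 0.01714 ≈ 0.0171.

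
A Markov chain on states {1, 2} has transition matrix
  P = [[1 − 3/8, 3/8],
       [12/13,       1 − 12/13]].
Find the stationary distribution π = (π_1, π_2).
π_1 = 32/45, π_2 = 13/45

Solve πP = π with π_1 + π_2 = 1. From πP = π: π_1 · (1 − 3/8) + π_2 · 12/13 = π_1 ⇒ π_2 · 12/13 = π_1 · 3/8 ⇒ π_2/π_1 = (3/8)/(12/13) = 13/32. Together with π_1 + π_2 = 1:
  π_1 = (12/13)/(3/8 + 12/13) = (12/13)/(135/104) = 32/45,
  π_2 = (3/8)/(3/8 + 12/13) = (3/8)/(135/104) = 13/45.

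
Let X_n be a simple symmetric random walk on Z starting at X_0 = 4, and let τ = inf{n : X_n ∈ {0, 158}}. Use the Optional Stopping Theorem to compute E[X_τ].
E[X_τ] = 4

X_n is a martingale and τ is a bounded-mean stopping time (indeed τ is finite a.s. with bounded expectation since the walk is in a bounded region). By the OST, E[X_τ] = E[X_0] = 4. Equivalently: E[X_τ] = 158 · P(hit 158 first) + 0 · P(hit 0 first) = 158 · (4/158) = 4.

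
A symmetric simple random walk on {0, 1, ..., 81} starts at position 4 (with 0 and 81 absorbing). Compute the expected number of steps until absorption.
E[τ | X_0 = 4] = 308

Let v_k = E[τ | X_0 = k]. Boundary: v_0 = v_81 = 0. Recurrence: v_k = 1 + (v_{k-1} + v_{k+1})/2 for 1 ≤ k ≤ 80. The particular solution to v_k − (v_{k-1} + v_{k+1})/2 = 1 is v_k = −k^2. Adding homogeneous solution A + B k and matching boundaries gives v_k = k (81 − k). Substituting k = 4: v_4 = 4 · 77 = 308.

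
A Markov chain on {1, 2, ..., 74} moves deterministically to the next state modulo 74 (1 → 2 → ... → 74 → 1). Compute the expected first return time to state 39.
E[T_39 | X_0 = 39] = 74

The chain cycles deterministically, so starting at state 39 it returns in exactly 74 steps. Equivalently, the stationary distribution is uniform π_j = 1/74 for every state j, so by Kac's formula E[T_39] = 1/π_39 = 74.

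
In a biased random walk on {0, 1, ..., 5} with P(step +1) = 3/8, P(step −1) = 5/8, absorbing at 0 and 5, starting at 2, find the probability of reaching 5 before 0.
P(hit 5 before 0) = (1 − (5/3)^2) / (1 − (5/3)^5) = 216/1441

Let u_k denote P(reach 5 before 0 | start at k). Boundary: u_0 = 0, u_5 = 1. Recurrence: u_k = 3/8·u_{k+1} + 5/8·u_{k-1} for 1 ≤ k ≤ 4. Try u_k = A + B·r^k with r = q/p = (5/8)/(3/8) = 5/3. Substitution satisfies the recurrence; boundary conditions give:
  u_k = (1 − r^k) / (1 − r^N) = (1 − (5/3)^2) / (1 − (5/3)^5) = 216/1441.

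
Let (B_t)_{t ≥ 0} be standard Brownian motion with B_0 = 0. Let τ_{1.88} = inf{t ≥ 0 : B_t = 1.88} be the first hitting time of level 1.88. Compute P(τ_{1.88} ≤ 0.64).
P(τ_{1.88} ≤ 0.64) = 2(1 − Φ(1.88/√0.64)) = 2(1 − Φ(2.3500)) ≈ 0.0188

By the reflection principle for standard BM, P(τ_b ≤ t) = 2 · P(B_t ≥ b). Since B_t ~ N(0, t), P(B_t ≥ 1.88) = 1 − Φ(1.88/√t) = 1 − Φ(1.88/√0.64) = 1 − Φ(2.3500) ≈ 0.00939. Doubling: P(τ_{1.88} ≤ 0.64) ≈ 2 · 0.00939 = 0.01878 ≈ 0.0188.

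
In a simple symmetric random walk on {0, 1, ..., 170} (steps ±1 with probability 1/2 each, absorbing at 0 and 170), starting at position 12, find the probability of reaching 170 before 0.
P(hit 170 before 0) = 12/170 = 6/85

Let u_k = P(hit 170 before 0 | start at k). Then u_0 = 0, u_170 = 1, and u_k = u_{k-1}/2 + u_{k+1}/2 for 1 ≤ k ≤ 169. This harmonic recurrence is solved by u_k = k/170, giving u_12 = 12/170 = 6/85.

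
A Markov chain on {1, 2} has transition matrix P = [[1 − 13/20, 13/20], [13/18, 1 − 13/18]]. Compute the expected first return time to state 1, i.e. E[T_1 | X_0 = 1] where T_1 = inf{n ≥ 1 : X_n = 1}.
E[T_1 | X_0 = 1] = 1/π_1 = 19/10

For an irreducible recurrent Markov chain with stationary distribution π, E[T_i | X_0 = i] = 1/π_i (Kac's formula). Here π_1 = (13/18)/(13/20 + 13/18) = (13/18)/(247/180) = 10/19, so E[T_1 | X_0 = 1] = 1/π_1 = (13/20 + 13/18)/(13/18) = (247/180)/(13/18) = 19/10.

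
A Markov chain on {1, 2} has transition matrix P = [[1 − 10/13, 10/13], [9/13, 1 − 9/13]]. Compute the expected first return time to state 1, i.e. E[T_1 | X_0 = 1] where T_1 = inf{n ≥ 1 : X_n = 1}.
E[T_1 | X_0 = 1] = 1/π_1 = 19/9

For an irreducible recurrent Markov chain with stationary distribution π, E[T_i | X_0 = i] = 1/π_i (Kac's formula). Here π_1 = (9/13)/(10/13 + 9/13) = (9/13)/(19/13) = 9/19, so E[T_1 | X_0 = 1] = 1/π_1 = (10/13 + 9/13)/(9/13) = (19/13)/(9/13) = 19/9.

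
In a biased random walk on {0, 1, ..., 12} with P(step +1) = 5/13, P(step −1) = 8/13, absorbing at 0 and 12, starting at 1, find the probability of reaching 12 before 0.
P(hit 12 before 0) = (1 − (8/5)^1) / (1 − (8/5)^12) = 48828125/22825112037

Let u_k denote P(reach 12 before 0 | start at k). Boundary: u_0 = 0, u_12 = 1. Recurrence: u_k = 5/13·u_{k+1} + 8/13·u_{k-1} for 1 ≤ k ≤ 11. Try u_k = A + B·r^k with r = q/p = (8/13)/(5/13) = 8/5. Substitution satisfies the recurrence; boundary conditions give:
  u_k = (1 − r^k) / (1 − r^N) = (1 − (8/5)^1) / (1 − (8/5)^12) = 48828125/22825112037.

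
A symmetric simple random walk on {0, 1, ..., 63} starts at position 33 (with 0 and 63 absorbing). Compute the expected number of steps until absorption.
E[τ | X_0 = 33] = 990

Let v_k = E[τ | X_0 = k]. Boundary: v_0 = v_63 = 0. Recurrence: v_k = 1 + (v_{k-1} + v_{k+1})/2 for 1 ≤ k ≤ 62. The particular solution to v_k − (v_{k-1} + v_{k+1})/2 = 1 is v_k = −k^2. Adding homogeneous solution A + B k and matching boundaries gives v_k = k (63 − k). Substituting k = 33: v_33 = 33 · 30 = 990.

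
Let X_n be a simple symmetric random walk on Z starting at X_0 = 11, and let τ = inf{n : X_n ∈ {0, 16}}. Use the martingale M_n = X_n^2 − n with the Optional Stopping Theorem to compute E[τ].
E[τ] = 55

M_n = X_n^2 − n is a martingale (since E[X_{n+1}^2 | F_n] = X_n^2 + 1). By OST (τ has finite mean in a bounded region), E[M_τ] = E[M_0] = X_0^2 − 0 = 11^2 = 121. Also E[M_τ] = E[X_τ^2] − E[τ]. The walk exits at 0 or 16, with P(hit 16 first) = 11/16, so E[X_τ^2] = 16^2 · 11/16 + 0 = 176. Thus E[τ] = E[X_τ^2] − E[M_τ] = 176 − 121 = 55 = 11(16 − 11) = 55.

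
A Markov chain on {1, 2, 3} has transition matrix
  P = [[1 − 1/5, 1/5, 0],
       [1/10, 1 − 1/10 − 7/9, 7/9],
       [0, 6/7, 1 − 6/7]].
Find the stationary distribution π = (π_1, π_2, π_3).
π = (27/130, 27/65, 49/130)

This is a birth-death chain on three states, which satisfies detailed balance: π_1 · P_{12} = π_2 · P_{21} and π_2 · P_{23} = π_3 · P_{32}.
From π_1 · 1/5 = π_2 · 1/10: π_2/π_1 = (1/5)/(1/10) = 2.
From π_2 · 7/9 = π_3 · 6/7: π_3/π_2 = (7/9)/(6/7) = 49/54.
Take π_1 proportional to 1; then unnormalized π = (1, 2, 49/27). Normalize by dividing by the sum 130/27:
  π = (27/130, 27/65, 49/130).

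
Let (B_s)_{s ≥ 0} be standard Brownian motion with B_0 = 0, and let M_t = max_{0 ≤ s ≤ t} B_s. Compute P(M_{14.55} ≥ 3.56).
P(M_{14.55} ≥ 3.56) = 2·P(B_{14.55} ≥ 3.56) = 2(1 − Φ(3.56/√14.55)) ≈ 0.3507

By the reflection principle for Brownian motion, P(M_t ≥ a) = 2 · P(B_t ≥ a) for a ≥ 0. Since B_t ~ N(0, t), P(B_t ≥ 3.56) = 1 − Φ(3.56/√t) = 1 − Φ(3.56/√14.55) = 1 − Φ(0.9333). So
  P(M_{14.55} ≥ 3.56) = 2(1 − Φ(0.9333)) ≈ 0.3507.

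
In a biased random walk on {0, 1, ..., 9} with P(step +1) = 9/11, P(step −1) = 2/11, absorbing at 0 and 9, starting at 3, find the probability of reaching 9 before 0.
P(hit 9 before 0) = (1 − (2/9)^3) / (1 − (2/9)^9) = 531441/537337

Let u_k denote P(reach 9 before 0 | start at k). Boundary: u_0 = 0, u_9 = 1. Recurrence: u_k = 9/11·u_{k+1} + 2/11·u_{k-1} for 1 ≤ k ≤ 8. Try u_k = A + B·r^k with r = q/p = (2/11)/(9/11) = 2/9. Substitution satisfies the recurrence; boundary conditions give:
  u_k = (1 − r^k) / (1 − r^N) = (1 − (2/9)^3) / (1 − (2/9)^9) = 531441/537337.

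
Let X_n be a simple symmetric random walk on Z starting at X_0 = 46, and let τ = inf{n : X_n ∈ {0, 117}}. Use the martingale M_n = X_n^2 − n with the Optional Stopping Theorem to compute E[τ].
E[τ] = 3266

M_n = X_n^2 − n is a martingale (since E[X_{n+1}^2 | F_n] = X_n^2 + 1). By OST (τ has finite mean in a bounded region), E[M_τ] = E[M_0] = X_0^2 − 0 = 46^2 = 2116. Also E[M_τ] = E[X_τ^2] − E[τ]. The walk exits at 0 or 117, with P(hit 117 first) = 46/117, so E[X_τ^2] = 117^2 · 46/117 + 0 = 5382. Thus E[τ] = E[X_τ^2] − E[M_τ] = 5382 − 2116 = 3266 = 46(117 − 46) = 3266.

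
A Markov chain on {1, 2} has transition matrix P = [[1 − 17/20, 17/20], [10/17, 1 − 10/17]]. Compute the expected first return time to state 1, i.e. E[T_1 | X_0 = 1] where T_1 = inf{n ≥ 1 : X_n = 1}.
E[T_1 | X_0 = 1] = 1/π_1 = 489/200

For an irreducible recurrent Markov chain with stationary distribution π, E[T_i | X_0 = i] = 1/π_i (Kac's formula). Here π_1 = (10/17)/(17/20 + 10/17) = (10/17)/(489/340) = 200/489, so E[T_1 | X_0 = 1] = 1/π_1 = (17/20 + 10/17)/(10/17) = (489/340)/(10/17) = 489/200.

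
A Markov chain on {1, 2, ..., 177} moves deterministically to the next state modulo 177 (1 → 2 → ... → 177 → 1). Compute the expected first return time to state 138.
E[T_138 | X_0 = 138] = 177

The chain cycles deterministically, so starting at state 138 it returns in exactly 177 steps. Equivalently, the stationary distribution is uniform π_j = 1/177 for every state j, so by Kac's formula E[T_138] = 1/π_138 = 177.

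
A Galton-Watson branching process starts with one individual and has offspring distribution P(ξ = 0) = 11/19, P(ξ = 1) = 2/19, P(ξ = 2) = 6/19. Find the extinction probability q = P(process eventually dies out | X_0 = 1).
q = 1

Mean offspring μ = 0·11/19 + 1·2/19 + 2·6/19 = 14/19 ≤ 1. For μ ≤ 1 with offspring not concentrated at 1, the Galton-Watson process goes extinct almost surely, so q = 1.
(Algebraic check: The pgf is f(s) = 11/19 + 2/19·s + 6/19·s². The extinction probability q is the smallest fixed point of f in [0, 1]. Setting s = f(s):
  6/19·s² + (2/19 − 1)·s + 11/19 = 0
  6/19·s² − (11/19 + 6/19)·s + 11/19 = 0
which factors as (s − 1)·(6/19·s − 11/19) = 0, giving roots s = 1 and s = (11/19)/(6/19) = 11/6. Since 11/6 ≥ 1, the smallest root in [0, 1] is s = 1.)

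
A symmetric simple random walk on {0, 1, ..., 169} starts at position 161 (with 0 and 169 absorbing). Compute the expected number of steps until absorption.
E[τ | X_0 = 161] = 1288

Let v_k = E[τ | X_0 = k]. Boundary: v_0 = v_169 = 0. Recurrence: v_k = 1 + (v_{k-1} + v_{k+1})/2 for 1 ≤ k ≤ 168. The particular solution to v_k − (v_{k-1} + v_{k+1})/2 = 1 is v_k = −k^2. Adding homogeneous solution A + B k and matching boundaries gives v_k = k (169 − k). Substituting k = 161: v_161 = 161 · 8 = 1288.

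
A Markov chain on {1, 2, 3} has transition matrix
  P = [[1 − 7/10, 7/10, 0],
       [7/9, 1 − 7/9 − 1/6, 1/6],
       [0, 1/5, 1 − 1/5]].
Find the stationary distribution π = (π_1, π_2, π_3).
π = (20/53, 18/53, 15/53)

This is a birth-death chain on three states, which satisfies detailed balance: π_1 · P_{12} = π_2 · P_{21} and π_2 · P_{23} = π_3 · P_{32}.
From π_1 · 7/10 = π_2 · 7/9: π_2/π_1 = (7/10)/(7/9) = 9/10.
From π_2 · 1/6 = π_3 · 1/5: π_3/π_2 = (1/6)/(1/5) = 5/6.
Take π_1 proportional to 1; then unnormalized π = (1, 9/10, 3/4). Normalize by dividing by the sum 53/20:
  π = (20/53, 18/53, 15/53).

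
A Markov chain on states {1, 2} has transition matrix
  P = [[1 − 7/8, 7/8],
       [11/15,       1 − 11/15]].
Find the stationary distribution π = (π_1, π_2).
π_1 = 88/193, π_2 = 105/193

Solve πP = π with π_1 + π_2 = 1. From πP = π: π_1 · (1 − 7/8) + π_2 · 11/15 = π_1 ⇒ π_2 · 11/15 = π_1 · 7/8 ⇒ π_2/π_1 = (7/8)/(11/15) = 105/88. Together with π_1 + π_2 = 1:
  π_1 = (11/15)/(7/8 + 11/15) = (11/15)/(193/120) = 88/193,
  π_2 = (7/8)/(7/8 + 11/15) = (7/8)/(193/120) = 105/193.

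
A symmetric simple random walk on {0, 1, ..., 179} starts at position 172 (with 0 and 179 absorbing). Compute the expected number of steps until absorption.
E[τ | X_0 = 172] = 1204

Let v_k = E[τ | X_0 = k]. Boundary: v_0 = v_179 = 0. Recurrence: v_k = 1 + (v_{k-1} + v_{k+1})/2 for 1 ≤ k ≤ 178. The particular solution to v_k − (v_{k-1} + v_{k+1})/2 = 1 is v_k = −k^2. Adding homogeneous solution A + B k and matching boundaries gives v_k = k (179 − k). Substituting k = 172: v_172 = 172 · 7 = 1204.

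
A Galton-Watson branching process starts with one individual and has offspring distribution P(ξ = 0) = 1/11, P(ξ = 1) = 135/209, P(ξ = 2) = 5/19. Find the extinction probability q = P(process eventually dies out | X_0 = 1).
q = 19/55

The pgf is f(s) = 1/11 + 135/209·s + 5/19·s². The extinction probability q is the smallest fixed point of f in [0, 1]. Setting s = f(s):
  5/19·s² + (135/209 − 1)·s + 1/11 = 0
  5/19·s² − (1/11 + 5/19)·s + 1/11 = 0
which factors as (s − 1)·(5/19·s − 1/11) = 0, giving roots s = 1 and s = (1/11)/(5/19) = 19/55.
Mean offspring μ = 135/209 + 2·5/19 = 245/209 > 1 (supercritical), so q < 1. The extinction probability is the smaller root: q = (1/11)/(5/19) = 19/55.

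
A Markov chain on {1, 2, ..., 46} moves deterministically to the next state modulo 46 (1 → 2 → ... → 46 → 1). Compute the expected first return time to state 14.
E[T_14 | X_0 = 14] = 46

The chain cycles deterministically, so starting at state 14 it returns in exactly 46 steps. Equivalently, the stationary distribution is uniform π_j = 1/46 for every state j, so by Kac's formula E[T_14] = 1/π_14 = 46.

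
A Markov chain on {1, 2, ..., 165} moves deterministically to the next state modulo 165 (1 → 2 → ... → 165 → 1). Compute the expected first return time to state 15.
E[T_15 | X_0 = 15] = 165

The chain cycles deterministically, so starting at state 15 it returns in exactly 165 steps. Equivalently, the stationary distribution is uniform π_j = 1/165 for every state j, so by Kac's formula E[T_15] = 1/π_15 = 165.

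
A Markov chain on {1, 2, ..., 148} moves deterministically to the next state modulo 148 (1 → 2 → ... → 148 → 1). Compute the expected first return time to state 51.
E[T_51 | X_0 = 51] = 148

The chain cycles deterministically, so starting at state 51 it returns in exactly 148 steps. Equivalently, the stationary distribution is uniform π_j = 1/148 for every state j, so by Kac's formula E[T_51] = 1/π_51 = 148.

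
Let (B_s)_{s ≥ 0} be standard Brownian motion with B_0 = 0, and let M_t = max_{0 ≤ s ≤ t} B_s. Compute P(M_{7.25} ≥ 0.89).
P(M_{7.25} ≥ 0.89) = 2·P(B_{7.25} ≥ 0.89) = 2(1 − Φ(0.89/√7.25)) ≈ 0.7410

By the reflection principle for Brownian motion, P(M_t ≥ a) = 2 · P(B_t ≥ a) for a ≥ 0. Since B_t ~ N(0, t), P(B_t ≥ 0.89) = 1 − Φ(0.89/√t) = 1 − Φ(0.89/√7.25) = 1 − Φ(0.3305). So
  P(M_{7.25} ≥ 0.89) = 2(1 − Φ(0.3305)) ≈ 0.7410.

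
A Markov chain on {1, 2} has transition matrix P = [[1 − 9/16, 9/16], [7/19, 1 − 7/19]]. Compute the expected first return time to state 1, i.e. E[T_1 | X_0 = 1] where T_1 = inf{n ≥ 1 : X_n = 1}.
E[T_1 | X_0 = 1] = 1/π_1 = 283/112

For an irreducible recurrent Markov chain with stationary distribution π, E[T_i | X_0 = i] = 1/π_i (Kac's formula). Here π_1 = (7/19)/(9/16 + 7/19) = (7/19)/(283/304) = 112/283, so E[T_1 | X_0 = 1] = 1/π_1 = (9/16 + 7/19)/(7/19) = (283/304)/(7/19) = 283/112.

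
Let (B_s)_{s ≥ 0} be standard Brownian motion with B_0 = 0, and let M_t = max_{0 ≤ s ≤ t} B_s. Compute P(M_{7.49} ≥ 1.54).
P(M_{7.49} ≥ 1.54) = 2·P(B_{7.49} ≥ 1.54) = 2(1 − Φ(1.54/√7.49)) ≈ 0.5736

By the reflection principle for Brownian motion, P(M_t ≥ a) = 2 · P(B_t ≥ a) for a ≥ 0. Since B_t ~ N(0, t), P(B_t ≥ 1.54) = 1 − Φ(1.54/√t) = 1 − Φ(1.54/√7.49) = 1 − Φ(0.5627). So
  P(M_{7.49} ≥ 1.54) = 2(1 − Φ(0.5627)) ≈ 0.5736.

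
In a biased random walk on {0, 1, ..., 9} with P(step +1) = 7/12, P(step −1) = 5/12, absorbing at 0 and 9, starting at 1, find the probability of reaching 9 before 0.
P(hit 9 before 0) = (1 − (5/7)^1) / (1 − (5/7)^9) = 5764801/19200241

Let u_k denote P(reach 9 before 0 | start at k). Boundary: u_0 = 0, u_9 = 1. Recurrence: u_k = 7/12·u_{k+1} + 5/12·u_{k-1} for 1 ≤ k ≤ 8. Try u_k = A + B·r^k with r = q/p = (5/12)/(7/12) = 5/7. Substitution satisfies the recurrence; boundary conditions give:
  u_k = (1 − r^k) / (1 − r^N) = (1 − (5/7)^1) / (1 − (5/7)^9) = 5764801/19200241.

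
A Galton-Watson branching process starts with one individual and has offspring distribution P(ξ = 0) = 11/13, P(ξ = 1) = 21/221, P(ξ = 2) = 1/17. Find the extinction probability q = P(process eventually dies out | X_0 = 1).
q = 1

Mean offspring μ = 0·11/13 + 1·21/221 + 2·1/17 = 47/221 ≤ 1. For μ ≤ 1 with offspring not concentrated at 1, the Galton-Watson process goes extinct almost surely, so q = 1.
(Algebraic check: The pgf is f(s) = 11/13 + 21/221·s + 1/17·s². The extinction probability q is the smallest fixed point of f in [0, 1]. Setting s = f(s):
  1/17·s² + (21/221 − 1)·s + 11/13 = 0
  1/17·s² − (11/13 + 1/17)·s + 11/13 = 0
which factors as (s − 1)·(1/17·s − 11/13) = 0, giving roots s = 1 and s = (11/13)/(1/17) = 187/13. Since 187/13 ≥ 1, the smallest root in [0, 1] is s = 1.)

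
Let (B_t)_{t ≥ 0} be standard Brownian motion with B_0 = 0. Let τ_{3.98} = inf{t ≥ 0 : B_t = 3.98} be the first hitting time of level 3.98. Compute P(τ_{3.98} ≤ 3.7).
P(τ_{3.98} ≤ 3.7) = 2(1 − Φ(3.98/√3.7)) = 2(1 − Φ(2.0691)) ≈ 0.0385

By the reflection principle for standard BM, P(τ_b ≤ t) = 2 · P(B_t ≥ b). Since B_t ~ N(0, t), P(B_t ≥ 3.98) = 1 − Φ(3.98/√t) = 1 − Φ(3.98/√3.7) = 1 − Φ(2.0691) ≈ 0.01927. Doubling: P(τ_{3.98} ≤ 3.7) ≈ 2 · 0.01927 = 0.03854 ≈ 0.0385.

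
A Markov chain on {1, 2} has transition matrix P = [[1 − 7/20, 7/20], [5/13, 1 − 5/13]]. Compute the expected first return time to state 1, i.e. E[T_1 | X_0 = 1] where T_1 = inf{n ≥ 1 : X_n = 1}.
E[T_1 | X_0 = 1] = 1/π_1 = 191/100

For an irreducible recurrent Markov chain with stationary distribution π, E[T_i | X_0 = i] = 1/π_i (Kac's formula). Here π_1 = (5/13)/(7/20 + 5/13) = (5/13)/(191/260) = 100/191, so E[T_1 | X_0 = 1] = 1/π_1 = (7/20 + 5/13)/(5/13) = (191/260)/(5/13) = 191/100.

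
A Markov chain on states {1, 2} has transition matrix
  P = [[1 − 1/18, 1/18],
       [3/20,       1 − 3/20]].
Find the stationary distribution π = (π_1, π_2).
π_1 = 27/37, π_2 = 10/37

Solve πP = π with π_1 + π_2 = 1. From πP = π: π_1 · (1 − 1/18) + π_2 · 3/20 = π_1 ⇒ π_2 · 3/20 = π_1 · 1/18 ⇒ π_2/π_1 = (1/18)/(3/20) = 10/27. Together with π_1 + π_2 = 1:
  π_1 = (3/20)/(1/18 + 3/20) = (3/20)/(37/180) = 27/37,
  π_2 = (1/18)/(1/18 + 3/20) = (1/18)/(37/180) = 10/37.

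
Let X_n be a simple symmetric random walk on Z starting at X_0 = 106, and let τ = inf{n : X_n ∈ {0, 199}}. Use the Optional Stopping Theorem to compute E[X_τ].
E[X_τ] = 106

X_n is a martingale and τ is a bounded-mean stopping time (indeed τ is finite a.s. with bounded expectation since the walk is in a bounded region). By the OST, E[X_τ] = E[X_0] = 106. Equivalently: E[X_τ] = 199 · P(hit 199 first) + 0 · P(hit 0 first) = 199 · (106/199) = 106.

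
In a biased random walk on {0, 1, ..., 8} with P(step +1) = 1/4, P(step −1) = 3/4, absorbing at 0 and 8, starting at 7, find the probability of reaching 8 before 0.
P(hit 8 before 0) = (1 − (3)^7) / (1 − (3)^8) = 1093/3280

Let u_k denote P(reach 8 before 0 | start at k). Boundary: u_0 = 0, u_8 = 1. Recurrence: u_k = 1/4·u_{k+1} + 3/4·u_{k-1} for 1 ≤ k ≤ 7. Try u_k = A + B·r^k with r = q/p = (3/4)/(1/4) = 3. Substitution satisfies the recurrence; boundary conditions give:
  u_k = (1 − r^k) / (1 − r^N) = (1 − (3)^7) / (1 − (3)^8) = 1093/3280.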